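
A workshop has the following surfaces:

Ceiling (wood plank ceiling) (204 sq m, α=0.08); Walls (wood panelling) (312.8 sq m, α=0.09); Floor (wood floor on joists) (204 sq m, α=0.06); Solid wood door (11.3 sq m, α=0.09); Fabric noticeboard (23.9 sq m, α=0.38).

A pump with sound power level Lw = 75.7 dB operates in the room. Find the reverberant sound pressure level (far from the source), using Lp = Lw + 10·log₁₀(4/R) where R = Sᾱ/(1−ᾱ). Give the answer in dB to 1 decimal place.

63.1 dB

A = 66.811 sabins; S = 756.0 sq m.
ᾱ = 0.0884, so room constant R = A/(1−ᾱ) = 73.290 sq m.
Lp = 75.7 + 10·log₁₀(4/73.290) = 75.7 + (-12.63) = 63.1 dB.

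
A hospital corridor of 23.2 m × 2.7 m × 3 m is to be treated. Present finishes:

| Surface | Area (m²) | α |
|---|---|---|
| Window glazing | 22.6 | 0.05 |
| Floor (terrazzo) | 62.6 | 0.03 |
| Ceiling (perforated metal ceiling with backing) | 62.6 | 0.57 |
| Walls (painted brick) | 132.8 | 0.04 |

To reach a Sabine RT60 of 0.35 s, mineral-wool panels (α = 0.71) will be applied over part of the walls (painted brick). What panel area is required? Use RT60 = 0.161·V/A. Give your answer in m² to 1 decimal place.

63.3

A₁ = Σ Sᵢαᵢ = 22.6*0.05 + 62.6*0.03 + 62.6*0.57 + 132.8*0.04 = 44.002 sabins.
Required A₂ = 0.161·187.92/0.35 = 86.443 sabins.
Absorption to add: 86.443 − 44.002 = 42.441 sabins.
Each m² of panel replacing the walls (painted brick) adds (0.71 − 0.04) = 0.67 sabins.
Panel area = 42.441 / 0.67 = 63.3 m².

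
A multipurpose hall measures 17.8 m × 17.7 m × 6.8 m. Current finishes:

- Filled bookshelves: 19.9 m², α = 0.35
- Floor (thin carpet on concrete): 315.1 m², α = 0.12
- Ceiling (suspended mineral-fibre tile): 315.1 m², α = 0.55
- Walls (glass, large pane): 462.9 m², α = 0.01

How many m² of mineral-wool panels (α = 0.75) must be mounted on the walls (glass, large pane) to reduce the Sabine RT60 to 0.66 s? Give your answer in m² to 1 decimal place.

405.3

Summing Sᵢαᵢ: 6.965 + 37.812 + 173.305 + 4.629 → A₁ = 222.711 sabins.
Required A₂ = 0.161·2142.408/0.66 = 522.618 sabins.
Absorption to add: 522.618 − 222.711 = 299.907 sabins.
Each m² of panel replacing the walls (glass, large pane) adds (0.75 − 0.01) = 0.74 sabins.
Area = ΔA/Δα = 299.907/0.74 = 405.3 m².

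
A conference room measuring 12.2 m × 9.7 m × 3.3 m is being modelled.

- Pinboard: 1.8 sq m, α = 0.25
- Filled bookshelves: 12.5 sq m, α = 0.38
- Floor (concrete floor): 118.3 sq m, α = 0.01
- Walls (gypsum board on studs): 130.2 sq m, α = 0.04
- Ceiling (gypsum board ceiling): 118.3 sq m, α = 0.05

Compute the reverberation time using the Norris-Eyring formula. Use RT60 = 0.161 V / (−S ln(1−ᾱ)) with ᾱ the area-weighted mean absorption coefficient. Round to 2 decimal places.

S = Σ Sᵢ = 381.1 sq m.
Absorption A = 1.8×0.25 + 12.5×0.38 + 118.3×0.01 + 130.2×0.04 + 118.3×0.05 = 17.506 sabins.
ᾱ = 17.506 / 381.1 = 0.0459.
Eyring denominator: −S ln(1−ᾱ) = 17.907.
V = 12.2 × 9.7 × 3.3 = 390.522 m³.
RT60 = 0.161 × 390.522 / 17.907 = 3.51 s.

3.51 s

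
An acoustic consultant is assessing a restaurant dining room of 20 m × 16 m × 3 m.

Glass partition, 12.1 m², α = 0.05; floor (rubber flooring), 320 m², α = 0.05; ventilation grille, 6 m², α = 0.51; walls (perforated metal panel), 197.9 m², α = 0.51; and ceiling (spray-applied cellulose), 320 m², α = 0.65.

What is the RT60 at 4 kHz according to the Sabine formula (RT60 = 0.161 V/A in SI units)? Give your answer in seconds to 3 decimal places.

0.470 s

Equivalent absorption area: A = 12.1×0.05 + 320×0.05 + 6×0.51 + 197.9×0.51 + 320×0.65 = 328.594 m².
V = 20·16·3 = 960 m³.
RT60 = 0.161 · V / A = 0.161 × 960 / 328.594 = 0.470 s.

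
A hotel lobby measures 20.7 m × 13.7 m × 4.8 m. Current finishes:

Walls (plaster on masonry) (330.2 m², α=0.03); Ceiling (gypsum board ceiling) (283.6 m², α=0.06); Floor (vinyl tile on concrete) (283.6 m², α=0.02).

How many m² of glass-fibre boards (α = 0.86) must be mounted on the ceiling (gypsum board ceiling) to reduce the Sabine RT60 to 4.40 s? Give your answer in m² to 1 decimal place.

Total absorption A₁ = 330.2*0.03 + 283.6*0.06 + 283.6*0.02
  = 9.906 + 17.016 + 5.672 = 32.594 m² sabins.
V = 1361.232 m³. Target absorption A₂ = 0.161 × 1361.232 / 4.40 = 49.809 sabins.
Absorption to add: 49.809 − 32.594 = 17.215 sabins.
Each m² of panel replacing the ceiling (gypsum board ceiling) adds (0.86 − 0.06) = 0.80 sabins.
Area = ΔA/Δα = 17.215/0.80 = 21.5 m².

21.5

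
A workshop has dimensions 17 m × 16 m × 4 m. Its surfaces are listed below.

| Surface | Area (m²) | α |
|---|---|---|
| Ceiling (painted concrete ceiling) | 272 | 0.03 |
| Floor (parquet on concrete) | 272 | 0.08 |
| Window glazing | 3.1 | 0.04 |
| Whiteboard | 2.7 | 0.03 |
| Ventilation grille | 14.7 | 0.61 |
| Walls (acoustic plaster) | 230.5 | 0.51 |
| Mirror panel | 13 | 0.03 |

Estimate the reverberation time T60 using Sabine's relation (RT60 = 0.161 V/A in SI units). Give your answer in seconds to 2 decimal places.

Equivalent absorption area: A = 272·0.03 + 272·0.08 + 3.1·0.04 + 2.7·0.03 + 14.7·0.61 + 230.5·0.51 + 13·0.03 = 157.037 m².
Room volume: 1088 m³.
RT60 = 0.161 · V / A = 0.161 × 1088 / 157.037 = 1.12 s.

1.12 sec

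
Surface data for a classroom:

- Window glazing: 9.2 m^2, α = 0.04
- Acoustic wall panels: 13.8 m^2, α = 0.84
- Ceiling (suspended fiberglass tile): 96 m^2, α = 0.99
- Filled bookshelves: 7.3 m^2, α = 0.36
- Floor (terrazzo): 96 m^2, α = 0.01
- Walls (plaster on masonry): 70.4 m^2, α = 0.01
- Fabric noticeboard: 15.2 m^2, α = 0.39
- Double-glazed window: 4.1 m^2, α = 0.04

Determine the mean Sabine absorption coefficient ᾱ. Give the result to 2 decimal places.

S = Σ Sᵢ = 9.2 + 13.8 + 96 + 7.3 + 96 + 70.4 + 15.2 + 4.1 = 312.0 m^2.
Weighted sum Σ Sα = 117.384.
ᾱ = 117.384 / 312.0 = 0.38.

0.38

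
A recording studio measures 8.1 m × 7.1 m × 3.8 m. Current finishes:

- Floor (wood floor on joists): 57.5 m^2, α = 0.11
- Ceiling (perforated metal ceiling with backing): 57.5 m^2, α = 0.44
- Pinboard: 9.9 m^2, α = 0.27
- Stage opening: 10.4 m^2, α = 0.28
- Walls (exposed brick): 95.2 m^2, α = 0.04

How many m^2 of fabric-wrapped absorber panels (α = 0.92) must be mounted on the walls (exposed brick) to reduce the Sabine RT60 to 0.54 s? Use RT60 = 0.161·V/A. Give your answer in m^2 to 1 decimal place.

Total absorption A₁ = 57.5·0.11 + 57.5·0.44 + 9.9·0.27 + 10.4·0.28 + 95.2·0.04
  = 6.325 + 25.300 + 2.673 + 2.912 + 3.808 = 41.018 m^2 sabins.
V = 218.538 m³. Target absorption A₂ = 0.161 × 218.538 / 0.54 = 65.157 sabins.
ΔA needed = 65.157 − 41.018 = 24.139 sabins.
Each m^2 of panel replacing the walls (exposed brick) adds (0.92 − 0.04) = 0.88 sabins.
Panel area = 24.139 / 0.88 = 27.4 m^2.

27.4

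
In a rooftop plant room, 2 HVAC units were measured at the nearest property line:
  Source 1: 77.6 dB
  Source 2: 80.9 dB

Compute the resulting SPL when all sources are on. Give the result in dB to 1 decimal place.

82.6 dB

Converting to relative power and adding: 10^(77.6/10) + 10^(80.9/10) = 1.806e+08.
Combined level = 10 log₁₀(1.806e+08) = 82.6 dB.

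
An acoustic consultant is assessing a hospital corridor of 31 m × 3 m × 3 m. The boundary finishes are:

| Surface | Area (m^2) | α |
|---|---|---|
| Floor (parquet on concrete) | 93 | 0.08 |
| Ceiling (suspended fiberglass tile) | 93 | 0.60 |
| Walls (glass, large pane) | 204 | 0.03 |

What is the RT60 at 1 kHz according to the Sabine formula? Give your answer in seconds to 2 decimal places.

0.65 seconds

Equivalent absorption area: A = 93×0.08 + 93×0.60 + 204×0.03 = 69.360 m^2.
Room volume: 279 m³.
RT60 = 0.161 · V / A = 0.161 × 279 / 69.360 = 0.65 s.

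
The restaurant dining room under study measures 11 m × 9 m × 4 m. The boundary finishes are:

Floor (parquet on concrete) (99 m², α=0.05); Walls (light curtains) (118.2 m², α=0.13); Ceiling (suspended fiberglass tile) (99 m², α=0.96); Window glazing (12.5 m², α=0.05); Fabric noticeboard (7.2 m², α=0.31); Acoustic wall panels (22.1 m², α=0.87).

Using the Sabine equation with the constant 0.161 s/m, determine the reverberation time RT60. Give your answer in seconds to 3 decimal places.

0.464 s

Total absorption A = 99·0.05 + 118.2·0.13 + 99·0.96 + 12.5·0.05 + 7.2·0.31 + 22.1·0.87
  = 4.950 + 15.366 + 95.040 + 0.625 + 2.232 + 19.227 = 137.440 m² sabins.
Volume V = 11 × 9 × 4 = 396 m³.
T = 0.161 V/A = 0.161·396/137.440 = 0.464 s.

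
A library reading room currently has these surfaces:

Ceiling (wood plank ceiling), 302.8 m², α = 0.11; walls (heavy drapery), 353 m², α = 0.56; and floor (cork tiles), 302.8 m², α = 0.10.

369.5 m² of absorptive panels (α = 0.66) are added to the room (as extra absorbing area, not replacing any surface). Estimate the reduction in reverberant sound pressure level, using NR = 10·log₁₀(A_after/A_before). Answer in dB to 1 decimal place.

2.9 dB

Summing Sᵢαᵢ: 33.308 + 197.680 + 30.280 → A_before = 261.268 sabins.
Treatment contributes 369.5·0.66 = 243.870 sabins.
A_after = 261.268 + 243.870 = 505.138 sabins.
Reduction = 10 log₁₀(A_after/A_before) = 10 log₁₀(1.9334) = 2.9 dB.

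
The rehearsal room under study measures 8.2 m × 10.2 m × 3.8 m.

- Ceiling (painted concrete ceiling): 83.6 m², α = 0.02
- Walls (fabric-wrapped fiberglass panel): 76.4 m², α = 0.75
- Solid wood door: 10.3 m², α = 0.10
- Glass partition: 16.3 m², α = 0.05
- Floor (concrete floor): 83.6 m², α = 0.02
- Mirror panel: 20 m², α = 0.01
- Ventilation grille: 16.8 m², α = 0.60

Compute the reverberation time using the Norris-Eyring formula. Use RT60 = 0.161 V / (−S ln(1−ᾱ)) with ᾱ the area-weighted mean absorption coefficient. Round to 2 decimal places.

Total surface area S = 83.6 + 76.4 + 10.3 + 16.3 + 83.6 + 20 + 16.8 = 307.0 m².
Σ(Sᵢαᵢ) = 83.6×0.02 + 76.4×0.75 + 10.3×0.10 + 16.3×0.05 + 83.6×0.02 + 20×0.01 + 16.8×0.60 = 72.769.
Mean coefficient ᾱ = A/S = 0.2370.
Eyring denominator: −S ln(1−ᾱ) = 83.043.
V = 8.2 × 10.2 × 3.8 = 317.832 m³.
T = 0.161·V/[−S·ln(1−ᾱ)] = 0.161·317.832/83.043 = 0.62 s.

0.62 seconds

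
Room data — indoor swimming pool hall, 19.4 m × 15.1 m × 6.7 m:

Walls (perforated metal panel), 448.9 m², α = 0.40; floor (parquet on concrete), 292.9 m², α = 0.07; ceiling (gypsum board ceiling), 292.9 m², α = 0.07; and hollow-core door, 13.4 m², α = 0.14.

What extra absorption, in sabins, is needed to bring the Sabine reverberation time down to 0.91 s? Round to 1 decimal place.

124.8 sabins

Equivalent absorption area: A₁ = 448.9×0.40 + 292.9×0.07 + 292.9×0.07 + 13.4×0.14 = 222.442 m².
For T = 0.91 s, need A₂ = 0.161·V/T = 0.161·1962.698/0.91 = 347.247 sabins.
Additional absorption ΔA = 347.247 − 222.442 = 124.8 sabins.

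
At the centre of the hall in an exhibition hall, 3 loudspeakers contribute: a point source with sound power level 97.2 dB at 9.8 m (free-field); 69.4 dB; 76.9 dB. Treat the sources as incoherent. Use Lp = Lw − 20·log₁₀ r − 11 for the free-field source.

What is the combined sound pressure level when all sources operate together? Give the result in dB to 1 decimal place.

77.9 dB

Source at 9.8 m: Lp = 97.2 − 20·log₁₀(9.8) − 11 = 66.4 dB.
Sum in the linear (power) domain: Σ 10^(Lᵢ/10) = 10^(66.4/10) + 10^(69.4/10) + 10^(76.9/10) = 6.205e+07.
Combined level = 10 log₁₀(6.205e+07) = 77.9 dB.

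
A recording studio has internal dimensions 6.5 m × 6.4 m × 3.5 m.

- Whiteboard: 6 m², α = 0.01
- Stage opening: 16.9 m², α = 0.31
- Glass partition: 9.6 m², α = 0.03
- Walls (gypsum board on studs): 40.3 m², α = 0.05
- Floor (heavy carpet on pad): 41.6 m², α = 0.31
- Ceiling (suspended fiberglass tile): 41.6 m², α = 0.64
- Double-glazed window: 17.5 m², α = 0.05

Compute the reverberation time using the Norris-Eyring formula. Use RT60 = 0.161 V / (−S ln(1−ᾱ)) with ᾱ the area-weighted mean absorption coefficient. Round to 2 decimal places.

S = Σ Sᵢ = 173.5 m².
Σ(Sᵢαᵢ) = 6×0.01 + 16.9×0.31 + 9.6×0.03 + 40.3×0.05 + 41.6×0.31 + 41.6×0.64 + 17.5×0.05 = 47.997.
Mean coefficient ᾱ = A/S = 0.2766.
Eyring denominator: −S ln(1−ᾱ) = 56.178.
V = 6.5 × 6.4 × 3.5 = 145.6 m³.
RT60 = 0.161 × 145.6 / 56.178 = 0.42 s.

0.42 s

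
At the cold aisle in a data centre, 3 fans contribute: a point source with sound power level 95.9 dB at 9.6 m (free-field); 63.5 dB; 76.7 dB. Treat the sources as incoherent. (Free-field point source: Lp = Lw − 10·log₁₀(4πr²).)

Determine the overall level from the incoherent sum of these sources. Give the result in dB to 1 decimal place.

77.2 dB

Source at 9.6 m: Lp = 95.9 − 10·log₁₀(4π·9.6²) = 95.9 − 10·log₁₀(1158.117) = 65.3 dB.
Converting to relative power and adding: 10^(65.3/10) + 10^(63.5/10) + 10^(76.7/10) = 5.24e+07.
Back to dB: 10·log₁₀ Σ = 77.2 dB.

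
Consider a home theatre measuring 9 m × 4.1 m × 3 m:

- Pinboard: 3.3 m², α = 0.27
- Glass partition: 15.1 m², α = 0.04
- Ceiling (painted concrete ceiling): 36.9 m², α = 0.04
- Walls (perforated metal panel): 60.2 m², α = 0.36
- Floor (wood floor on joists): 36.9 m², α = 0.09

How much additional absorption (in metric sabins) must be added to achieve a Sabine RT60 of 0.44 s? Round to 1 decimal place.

12.5 sabins

Summing Sᵢαᵢ: 0.891 + 0.604 + 1.476 + 21.672 + 3.321 → A₁ = 27.964 sabins.
Target A₂ = 0.161·110.7/0.44 = 40.506 sabins (V = 110.7 m³).
Additional absorption ΔA = 40.506 − 27.964 = 12.5 sabins.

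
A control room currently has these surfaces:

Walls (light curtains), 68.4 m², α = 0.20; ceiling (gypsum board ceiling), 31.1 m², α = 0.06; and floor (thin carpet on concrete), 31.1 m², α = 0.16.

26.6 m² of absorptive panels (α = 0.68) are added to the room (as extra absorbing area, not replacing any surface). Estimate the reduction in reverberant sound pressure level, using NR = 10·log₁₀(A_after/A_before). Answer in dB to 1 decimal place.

Equivalent absorption area: A_before = 68.4×0.20 + 31.1×0.06 + 31.1×0.16 = 20.522 m².
Added absorption = 26.6 × 0.68 = 18.088 sabins.
New total A_after = 38.610 sabins.
Reduction = 10 log₁₀(A_after/A_before) = 10 log₁₀(1.8814) = 2.7 dB.

2.7 dB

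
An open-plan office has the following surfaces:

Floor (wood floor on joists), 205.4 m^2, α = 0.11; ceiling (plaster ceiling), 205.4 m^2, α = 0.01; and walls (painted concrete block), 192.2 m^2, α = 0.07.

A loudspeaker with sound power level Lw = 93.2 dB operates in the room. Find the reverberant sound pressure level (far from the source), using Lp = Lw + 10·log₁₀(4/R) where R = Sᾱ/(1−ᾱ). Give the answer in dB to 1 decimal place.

A = 38.102 sabins; S = 603.0 m^2.
ᾱ = 0.0632, so room constant R = A/(1−ᾱ) = 40.673 m^2.
Lp = 93.2 + 10·log₁₀(4/40.673) = 93.2 + (-10.07) = 83.1 dB.

83.1 dB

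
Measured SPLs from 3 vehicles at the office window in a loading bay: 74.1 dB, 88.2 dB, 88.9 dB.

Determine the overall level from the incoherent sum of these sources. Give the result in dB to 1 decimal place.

91.7 dB

Converting to relative power and adding: 10^(74.1/10) + 10^(88.2/10) + 10^(88.9/10) = 1.463e+09.
Back to dB: 10·log₁₀ Σ = 91.7 dB.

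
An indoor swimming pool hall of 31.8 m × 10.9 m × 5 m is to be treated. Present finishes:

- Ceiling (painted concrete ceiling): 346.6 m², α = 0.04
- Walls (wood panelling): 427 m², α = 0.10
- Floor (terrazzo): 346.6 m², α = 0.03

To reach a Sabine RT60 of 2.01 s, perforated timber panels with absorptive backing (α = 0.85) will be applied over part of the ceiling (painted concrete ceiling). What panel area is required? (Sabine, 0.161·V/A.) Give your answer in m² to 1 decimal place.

88.7

Equivalent absorption area: A₁ = 346.6×0.04 + 427×0.10 + 346.6×0.03 = 66.962 m².
Required A₂ = 0.161·1733.1/2.01 = 138.820 sabins.
ΔA needed = 138.820 − 66.962 = 71.858 sabins.
Net gain per m²: Δα = 0.85 − 0.04 = 0.81.
Area = ΔA/Δα = 71.858/0.81 = 88.7 m².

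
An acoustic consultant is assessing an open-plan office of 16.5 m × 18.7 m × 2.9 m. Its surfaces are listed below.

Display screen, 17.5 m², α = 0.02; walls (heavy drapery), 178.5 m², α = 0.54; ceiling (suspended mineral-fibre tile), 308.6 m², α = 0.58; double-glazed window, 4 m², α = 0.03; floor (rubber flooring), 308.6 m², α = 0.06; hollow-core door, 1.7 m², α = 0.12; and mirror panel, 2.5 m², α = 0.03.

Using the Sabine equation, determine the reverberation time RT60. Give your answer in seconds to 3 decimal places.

0.489 s

A = Σ Sᵢαᵢ = 17.5*0.02 + 178.5*0.54 + 308.6*0.58 + 4*0.03 + 308.6*0.06 + 1.7*0.12 + 2.5*0.03 = 294.643 sabins.
V = 16.5·18.7·2.9 = 894.795 m³.
Sabine: RT60 = 0.161 × 894.795 / 294.643 = 0.489 s.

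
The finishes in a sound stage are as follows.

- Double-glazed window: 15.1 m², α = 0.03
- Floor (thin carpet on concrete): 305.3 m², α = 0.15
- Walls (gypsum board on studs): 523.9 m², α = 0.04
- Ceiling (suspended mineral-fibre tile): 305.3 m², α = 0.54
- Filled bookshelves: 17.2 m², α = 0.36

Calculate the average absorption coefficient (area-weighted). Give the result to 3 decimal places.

S = Σ Sᵢ = 15.1 + 305.3 + 523.9 + 305.3 + 17.2 = 1166.8 m².
Σ(Sᵢαᵢ) = 15.1·0.03 + 305.3·0.15 + 523.9·0.04 + 305.3·0.54 + 17.2·0.36 = 238.258.
ᾱ = A/S = 0.204.

0.204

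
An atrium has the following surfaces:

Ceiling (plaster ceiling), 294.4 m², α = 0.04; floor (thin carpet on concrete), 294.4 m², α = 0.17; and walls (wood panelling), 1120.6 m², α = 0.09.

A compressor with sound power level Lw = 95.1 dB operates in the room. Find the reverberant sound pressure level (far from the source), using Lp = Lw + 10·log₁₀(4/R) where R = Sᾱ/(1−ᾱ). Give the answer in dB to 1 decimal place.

Σ(Sᵢαᵢ) = 294.4×0.04 + 294.4×0.17 + 1120.6×0.09 = 162.678; total area S = 1709.4 m².
ᾱ = 0.0952, so room constant R = A/(1−ᾱ) = 179.794 m².
Lp = Lw + 10 log₁₀(4/R) = 95.1 -16.53 = 78.6 dB.

78.6 dB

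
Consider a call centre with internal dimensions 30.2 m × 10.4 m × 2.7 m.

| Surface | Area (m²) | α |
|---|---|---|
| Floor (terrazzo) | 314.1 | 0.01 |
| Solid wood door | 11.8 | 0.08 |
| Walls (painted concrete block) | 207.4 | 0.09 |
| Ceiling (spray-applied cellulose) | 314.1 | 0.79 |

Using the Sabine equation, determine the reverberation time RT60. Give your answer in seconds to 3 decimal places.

Equivalent absorption area: A = 314.1·0.01 + 11.8·0.08 + 207.4·0.09 + 314.1·0.79 = 270.890 m².
Room volume: 848.016 m³.
T = 0.161 V/A = 0.161·848.016/270.890 = 0.504 s.

0.504 s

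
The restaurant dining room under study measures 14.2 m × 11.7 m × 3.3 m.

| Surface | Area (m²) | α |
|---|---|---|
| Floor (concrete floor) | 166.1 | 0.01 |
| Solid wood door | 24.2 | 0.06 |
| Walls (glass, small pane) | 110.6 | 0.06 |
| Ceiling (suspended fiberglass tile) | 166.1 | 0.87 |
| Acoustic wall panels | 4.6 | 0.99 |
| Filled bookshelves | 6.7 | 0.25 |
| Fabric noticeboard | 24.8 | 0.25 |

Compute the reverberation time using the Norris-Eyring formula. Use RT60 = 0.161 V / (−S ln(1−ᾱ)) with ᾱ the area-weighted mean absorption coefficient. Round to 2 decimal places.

Total surface area S = 166.1 + 24.2 + 110.6 + 166.1 + 4.6 + 6.7 + 24.8 = 503.1 m².
Σ(Sᵢαᵢ) = 166.1·0.01 + 24.2·0.06 + 110.6·0.06 + 166.1·0.87 + 4.6·0.99 + 6.7·0.25 + 24.8·0.25 = 166.685.
ᾱ = 166.685 / 503.1 = 0.3313.
−S·ln(1−ᾱ) = −503.1 × ln(1 − 0.3313) = 202.457.
V = 14.2 × 11.7 × 3.3 = 548.262 m³.
RT60 = 0.161 × 548.262 / 202.457 = 0.44 s.

0.44 seconds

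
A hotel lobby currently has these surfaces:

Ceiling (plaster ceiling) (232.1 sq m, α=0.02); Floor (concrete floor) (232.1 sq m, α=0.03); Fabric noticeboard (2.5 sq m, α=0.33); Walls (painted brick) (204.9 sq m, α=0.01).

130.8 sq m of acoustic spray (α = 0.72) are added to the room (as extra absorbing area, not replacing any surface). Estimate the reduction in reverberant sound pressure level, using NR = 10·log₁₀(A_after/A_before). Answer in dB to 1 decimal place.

Total absorption A_before = 232.1*0.02 + 232.1*0.03 + 2.5*0.33 + 204.9*0.01
  = 4.642 + 6.963 + 0.825 + 2.049 = 14.479 sq m sabins.
Treatment contributes 130.8·0.72 = 94.176 sabins.
A_after = 14.479 + 94.176 = 108.655 sabins.
Reduction = 10 log₁₀(A_after/A_before) = 10 log₁₀(7.5043) = 8.8 dB.

8.8 dB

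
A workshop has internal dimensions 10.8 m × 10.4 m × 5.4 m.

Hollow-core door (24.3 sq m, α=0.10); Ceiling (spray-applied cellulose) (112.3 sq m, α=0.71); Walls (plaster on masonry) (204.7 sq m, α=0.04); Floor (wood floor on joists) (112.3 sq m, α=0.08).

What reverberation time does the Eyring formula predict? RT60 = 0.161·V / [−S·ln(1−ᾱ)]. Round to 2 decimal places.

0.87 s

Total surface area S = 24.3 + 112.3 + 204.7 + 112.3 = 453.6 sq m.
Absorption A = 24.3·0.10 + 112.3·0.71 + 204.7·0.04 + 112.3·0.08 = 99.335 sabins.
Mean coefficient ᾱ = A/S = 0.2190.
Eyring denominator: −S ln(1−ᾱ) = 112.121.
V = 10.8 × 10.4 × 5.4 = 606.528 m³.
T = 0.161·V/[−S·ln(1−ᾱ)] = 0.161·606.528/112.121 = 0.87 s.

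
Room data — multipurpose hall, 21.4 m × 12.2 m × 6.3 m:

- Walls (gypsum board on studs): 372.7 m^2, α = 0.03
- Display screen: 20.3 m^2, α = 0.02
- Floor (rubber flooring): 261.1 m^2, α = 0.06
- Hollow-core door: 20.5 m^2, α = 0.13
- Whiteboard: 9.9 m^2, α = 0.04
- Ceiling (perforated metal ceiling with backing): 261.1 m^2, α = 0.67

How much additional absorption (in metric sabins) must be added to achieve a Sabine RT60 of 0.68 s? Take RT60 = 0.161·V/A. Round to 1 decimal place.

184.2 sabins

Equivalent absorption area: A₁ = 372.7*0.03 + 20.3*0.02 + 261.1*0.06 + 20.5*0.13 + 9.9*0.04 + 261.1*0.67 = 205.251 m^2.
V = 1644.804 m³. Required absorption A₂ = 0.161 × 1644.804 / 0.68 = 389.432 sabins.
Shortfall: 389.432 − 205.251 = 184.2 sabins.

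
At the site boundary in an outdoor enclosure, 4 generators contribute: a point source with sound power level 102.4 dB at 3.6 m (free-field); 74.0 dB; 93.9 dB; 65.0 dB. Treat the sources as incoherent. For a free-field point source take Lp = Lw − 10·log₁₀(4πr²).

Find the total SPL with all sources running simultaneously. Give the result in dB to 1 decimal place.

Source at 3.6 m: Lp = 102.4 − 10·log₁₀(4π·3.6²) = 102.4 − 10·log₁₀(162.860) = 80.3 dB.
Σ 10^(Lᵢ/10) = 2.59e+09.
L_total = 10·log₁₀(2.59e+09) = 94.1 dB.

94.1 dB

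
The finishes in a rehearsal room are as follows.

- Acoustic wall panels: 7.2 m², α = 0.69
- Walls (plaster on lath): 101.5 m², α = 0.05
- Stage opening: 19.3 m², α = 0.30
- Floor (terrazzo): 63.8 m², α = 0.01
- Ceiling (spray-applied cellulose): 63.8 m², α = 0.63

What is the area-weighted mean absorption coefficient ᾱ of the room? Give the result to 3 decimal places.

Total surface area S = 255.6 m².
Σ(Sᵢαᵢ) = 7.2·0.69 + 101.5·0.05 + 19.3·0.30 + 63.8·0.01 + 63.8·0.63 = 56.665.
ᾱ = 56.665 / 255.6 = 0.222.

0.222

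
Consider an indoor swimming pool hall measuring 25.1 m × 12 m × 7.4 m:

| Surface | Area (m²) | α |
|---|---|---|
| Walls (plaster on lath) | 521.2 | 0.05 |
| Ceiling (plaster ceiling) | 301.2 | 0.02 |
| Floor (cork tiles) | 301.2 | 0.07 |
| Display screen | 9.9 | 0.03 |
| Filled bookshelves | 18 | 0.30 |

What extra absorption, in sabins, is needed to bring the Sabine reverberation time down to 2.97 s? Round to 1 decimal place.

62.0 sabins

Summing Sᵢαᵢ: 26.060 + 6.024 + 21.084 + 0.297 + 5.400 → A₁ = 58.865 sabins.
Target A₂ = 0.161·2228.88/2.97 = 120.825 sabins (V = 2228.88 m³).
Shortfall: 120.825 − 58.865 = 62.0 sabins.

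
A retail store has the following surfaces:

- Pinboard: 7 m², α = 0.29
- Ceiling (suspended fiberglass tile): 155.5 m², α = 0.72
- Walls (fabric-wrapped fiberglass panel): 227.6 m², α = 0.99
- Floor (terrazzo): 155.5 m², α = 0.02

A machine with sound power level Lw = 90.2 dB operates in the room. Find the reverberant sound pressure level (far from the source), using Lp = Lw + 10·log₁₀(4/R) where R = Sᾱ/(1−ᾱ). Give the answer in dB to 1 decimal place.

Σ(Sᵢαᵢ) = 7·0.29 + 155.5·0.72 + 227.6·0.99 + 155.5·0.02 = 342.424; total area S = 545.6 m².
ᾱ = 342.424/545.6 = 0.6276; R = Sᾱ/(1−ᾱ) = 342.424/(1−0.6276) = 919.506 m².
Lp = Lw + 10 log₁₀(4/R) = 90.2 -23.61 = 66.6 dB.

66.6 dB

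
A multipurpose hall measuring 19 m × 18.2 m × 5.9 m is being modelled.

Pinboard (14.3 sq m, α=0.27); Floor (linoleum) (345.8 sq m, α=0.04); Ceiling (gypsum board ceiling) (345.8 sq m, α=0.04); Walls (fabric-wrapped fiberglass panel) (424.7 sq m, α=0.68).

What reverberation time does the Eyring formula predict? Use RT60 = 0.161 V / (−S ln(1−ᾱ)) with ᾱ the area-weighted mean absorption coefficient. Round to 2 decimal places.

0.87 s

S = Σ Sᵢ = 1130.6 sq m.
Absorption A = 14.3·0.27 + 345.8·0.04 + 345.8·0.04 + 424.7·0.68 = 320.321 sabins.
ᾱ = 320.321 / 1130.6 = 0.2833.
−S·ln(1−ᾱ) = −1130.6 × ln(1 − 0.2833) = 376.601.
V = 19 × 18.2 × 5.9 = 2040.22 m³.
T = 0.161·V/[−S·ln(1−ᾱ)] = 0.161·2040.22/376.601 = 0.87 s.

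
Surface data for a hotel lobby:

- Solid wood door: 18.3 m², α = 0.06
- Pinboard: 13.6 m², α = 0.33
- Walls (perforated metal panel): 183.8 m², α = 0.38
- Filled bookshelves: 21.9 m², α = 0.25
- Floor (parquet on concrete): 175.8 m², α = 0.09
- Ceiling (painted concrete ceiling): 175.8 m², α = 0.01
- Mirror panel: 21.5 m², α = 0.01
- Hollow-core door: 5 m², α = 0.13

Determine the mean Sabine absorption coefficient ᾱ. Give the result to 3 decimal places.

0.161

S = Σ Sᵢ = 18.3 + 13.6 + 183.8 + 21.9 + 175.8 + 175.8 + 21.5 + 5 = 615.7 m².
Σ(Sᵢαᵢ) = 18.3*0.06 + 13.6*0.33 + 183.8*0.38 + 21.9*0.25 + 175.8*0.09 + 175.8*0.01 + 21.5*0.01 + 5*0.13 = 99.350.
ᾱ = A/S = 0.161.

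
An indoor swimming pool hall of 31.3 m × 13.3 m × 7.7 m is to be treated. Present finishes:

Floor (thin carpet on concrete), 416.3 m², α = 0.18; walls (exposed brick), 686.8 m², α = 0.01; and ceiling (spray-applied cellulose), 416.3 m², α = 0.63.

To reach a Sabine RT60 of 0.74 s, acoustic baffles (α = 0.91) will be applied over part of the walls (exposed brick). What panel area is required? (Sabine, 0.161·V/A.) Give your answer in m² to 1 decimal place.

Equivalent absorption area: A₁ = 416.3*0.18 + 686.8*0.01 + 416.3*0.63 = 344.071 m².
Required A₂ = 0.161·3205.433/0.74 = 697.398 sabins.
Absorption to add: 697.398 − 344.071 = 353.327 sabins.
Each m² of panel replacing the walls (exposed brick) adds (0.91 − 0.01) = 0.90 sabins.
Panel area = 353.327 / 0.90 = 392.6 m².

392.6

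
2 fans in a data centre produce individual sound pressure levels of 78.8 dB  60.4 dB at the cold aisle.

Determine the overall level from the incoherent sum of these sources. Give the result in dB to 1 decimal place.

78.9 dB

Converting to relative power and adding: 10^(78.8/10) + 10^(60.4/10) = 7.695e+07.
L_total = 10·log₁₀(7.695e+07) = 78.9 dB.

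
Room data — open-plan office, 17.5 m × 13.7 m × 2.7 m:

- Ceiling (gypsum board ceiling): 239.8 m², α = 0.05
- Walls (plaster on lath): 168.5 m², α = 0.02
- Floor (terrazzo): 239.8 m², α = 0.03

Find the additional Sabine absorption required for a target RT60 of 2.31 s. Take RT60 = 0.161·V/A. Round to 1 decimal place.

Total absorption A₁ = 239.8×0.05 + 168.5×0.02 + 239.8×0.03
  = 11.990 + 3.370 + 7.194 = 22.554 m² sabins.
For T = 2.31 s, need A₂ = 0.161·V/T = 0.161·647.325/2.31 = 45.117 sabins.
Shortfall: 45.117 − 22.554 = 22.6 sabins.

22.6 sabins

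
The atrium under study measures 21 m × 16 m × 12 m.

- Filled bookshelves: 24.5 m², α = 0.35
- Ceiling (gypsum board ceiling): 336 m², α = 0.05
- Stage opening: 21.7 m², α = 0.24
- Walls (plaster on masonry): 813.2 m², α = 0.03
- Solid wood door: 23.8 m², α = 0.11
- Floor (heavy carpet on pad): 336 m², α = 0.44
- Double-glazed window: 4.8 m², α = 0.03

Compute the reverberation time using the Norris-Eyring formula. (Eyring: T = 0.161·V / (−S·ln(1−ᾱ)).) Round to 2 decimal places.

2.94 sec

Total surface area S = 24.5 + 336 + 21.7 + 813.2 + 23.8 + 336 + 4.8 = 1560.0 m².
Σ(Sᵢαᵢ) = 24.5·0.35 + 336·0.05 + 21.7·0.24 + 813.2·0.03 + 23.8·0.11 + 336·0.44 + 4.8·0.03 = 205.581.
Mean coefficient ᾱ = A/S = 0.1318.
−S·ln(1−ᾱ) = −1560.0 × ln(1 − 0.1318) = 220.480.
V = 21 × 16 × 12 = 4032 m³.
T = 0.161·V/[−S·ln(1−ᾱ)] = 0.161·4032/220.480 = 2.94 s.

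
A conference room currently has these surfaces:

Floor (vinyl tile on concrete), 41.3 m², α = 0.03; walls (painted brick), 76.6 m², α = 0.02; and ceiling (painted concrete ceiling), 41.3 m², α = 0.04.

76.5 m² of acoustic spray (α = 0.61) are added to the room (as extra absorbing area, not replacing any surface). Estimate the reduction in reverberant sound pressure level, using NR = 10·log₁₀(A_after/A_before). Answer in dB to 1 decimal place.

10.6 dB

Equivalent absorption area: A_before = 41.3×0.03 + 76.6×0.02 + 41.3×0.04 = 4.423 m².
Treatment contributes 76.5·0.61 = 46.665 sabins.
A_after = 4.423 + 46.665 = 51.088 sabins.
Reduction = 10 log₁₀(A_after/A_before) = 10 log₁₀(11.5505) = 10.6 dB.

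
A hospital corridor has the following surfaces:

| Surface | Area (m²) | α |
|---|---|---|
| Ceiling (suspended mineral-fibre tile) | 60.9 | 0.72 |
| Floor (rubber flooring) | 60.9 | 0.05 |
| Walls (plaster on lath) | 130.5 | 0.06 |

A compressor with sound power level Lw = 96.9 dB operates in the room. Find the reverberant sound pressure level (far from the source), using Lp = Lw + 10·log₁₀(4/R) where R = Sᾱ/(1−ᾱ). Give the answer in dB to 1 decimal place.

Σ(Sᵢαᵢ) = 60.9·0.72 + 60.9·0.05 + 130.5·0.06 = 54.723; total area S = 252.3 m².
ᾱ = 0.2169, so room constant R = A/(1−ᾱ) = 69.880 m².
Lp = Lw + 10 log₁₀(4/R) = 96.9 -12.42 = 84.5 dB.

84.5 dB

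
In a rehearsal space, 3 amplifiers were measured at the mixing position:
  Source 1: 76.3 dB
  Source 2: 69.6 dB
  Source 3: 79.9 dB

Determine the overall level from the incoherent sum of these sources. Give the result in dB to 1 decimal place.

81.7 dB

Σ 10^(Lᵢ/10) = 1.495e+08.
L_total = 10·log₁₀(1.495e+08) = 81.7 dB.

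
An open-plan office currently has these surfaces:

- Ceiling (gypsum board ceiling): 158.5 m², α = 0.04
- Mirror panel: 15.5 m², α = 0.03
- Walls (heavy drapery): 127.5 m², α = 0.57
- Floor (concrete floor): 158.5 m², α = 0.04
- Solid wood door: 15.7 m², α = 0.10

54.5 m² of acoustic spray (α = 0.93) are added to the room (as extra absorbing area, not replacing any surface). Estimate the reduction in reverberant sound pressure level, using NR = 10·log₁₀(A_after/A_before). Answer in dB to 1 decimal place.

A_before = Σ Sᵢαᵢ = 158.5*0.04 + 15.5*0.03 + 127.5*0.57 + 158.5*0.04 + 15.7*0.10 = 87.390 sabins.
Added absorption = 54.5 × 0.93 = 50.685 sabins.
A_after = 87.390 + 50.685 = 138.075 sabins.
NR = 10·log₁₀(138.075/87.390) = 2.0 dB.

2.0 dB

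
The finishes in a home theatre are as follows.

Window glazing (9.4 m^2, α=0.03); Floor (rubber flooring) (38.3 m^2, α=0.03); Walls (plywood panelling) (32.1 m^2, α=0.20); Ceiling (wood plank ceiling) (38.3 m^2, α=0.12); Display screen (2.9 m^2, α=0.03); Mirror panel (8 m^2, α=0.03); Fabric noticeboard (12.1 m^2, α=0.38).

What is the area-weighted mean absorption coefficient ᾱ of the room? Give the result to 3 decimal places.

0.123

S = Σ Sᵢ = 9.4 + 38.3 + 32.1 + 38.3 + 2.9 + 8 + 12.1 = 141.1 m^2.
Σ(Sᵢαᵢ) = 9.4*0.03 + 38.3*0.03 + 32.1*0.20 + 38.3*0.12 + 2.9*0.03 + 8*0.03 + 12.1*0.38 = 17.372.
ᾱ = A/S = 0.123.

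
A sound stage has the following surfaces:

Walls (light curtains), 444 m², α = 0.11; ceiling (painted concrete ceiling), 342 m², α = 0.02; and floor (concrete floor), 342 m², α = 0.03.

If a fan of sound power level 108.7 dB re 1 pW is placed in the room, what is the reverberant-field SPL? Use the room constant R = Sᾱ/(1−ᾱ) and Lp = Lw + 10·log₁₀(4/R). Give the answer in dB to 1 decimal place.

Σ(Sᵢαᵢ) = 444×0.11 + 342×0.02 + 342×0.03 = 65.940; total area S = 1128.0 m².
ᾱ = 65.940/1128.0 = 0.0585; R = Sᾱ/(1−ᾱ) = 65.940/(1−0.0585) = 70.037 m².
Lp = 108.7 + 10·log₁₀(4/70.037) = 108.7 + (-12.43) = 96.3 dB.

96.3 dB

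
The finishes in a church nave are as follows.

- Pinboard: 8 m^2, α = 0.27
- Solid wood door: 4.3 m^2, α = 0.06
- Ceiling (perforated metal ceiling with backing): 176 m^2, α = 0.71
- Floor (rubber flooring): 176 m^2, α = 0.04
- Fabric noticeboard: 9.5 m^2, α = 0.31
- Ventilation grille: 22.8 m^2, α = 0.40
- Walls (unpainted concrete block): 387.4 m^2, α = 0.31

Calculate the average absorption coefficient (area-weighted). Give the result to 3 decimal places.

Total surface area S = 784.0 m^2.
Weighted sum Σ Sα = 266.577.
ᾱ = 266.577 / 784.0 = 0.340.

0.340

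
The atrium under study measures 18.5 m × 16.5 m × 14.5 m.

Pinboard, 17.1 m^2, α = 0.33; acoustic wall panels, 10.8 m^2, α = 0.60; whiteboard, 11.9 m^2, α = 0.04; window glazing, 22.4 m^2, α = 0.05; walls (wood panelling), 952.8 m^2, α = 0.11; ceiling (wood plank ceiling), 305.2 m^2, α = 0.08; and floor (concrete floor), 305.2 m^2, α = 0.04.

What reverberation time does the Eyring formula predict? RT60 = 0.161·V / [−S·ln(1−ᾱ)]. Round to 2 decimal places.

4.37 s

S = Σ Sᵢ = 1625.4 m^2.
Absorption A = 17.1×0.33 + 10.8×0.60 + 11.9×0.04 + 22.4×0.05 + 952.8×0.11 + 305.2×0.08 + 305.2×0.04 = 155.151 sabins.
Mean coefficient ᾱ = A/S = 0.0955.
Eyring denominator: −S ln(1−ᾱ) = 163.146.
V = 18.5 × 16.5 × 14.5 = 4426.125 m³.
T = 0.161·V/[−S·ln(1−ᾱ)] = 0.161·4426.125/163.146 = 4.37 s.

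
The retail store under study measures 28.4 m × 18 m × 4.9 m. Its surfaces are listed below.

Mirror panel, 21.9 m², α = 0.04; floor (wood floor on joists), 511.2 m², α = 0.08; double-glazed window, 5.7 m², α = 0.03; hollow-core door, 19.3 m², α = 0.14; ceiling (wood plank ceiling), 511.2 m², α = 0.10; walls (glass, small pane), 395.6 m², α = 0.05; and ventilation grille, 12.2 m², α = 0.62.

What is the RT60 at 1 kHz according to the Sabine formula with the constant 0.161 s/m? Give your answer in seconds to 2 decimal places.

3.28 sec

Summing Sᵢαᵢ: 0.876 + 40.896 + 0.171 + 2.702 + 51.120 + 19.780 + 7.564 → A = 123.109 sabins.
V = 28.4·18·4.9 = 2504.88 m³.
RT60 = 0.161 · V / A = 0.161 × 2504.88 / 123.109 = 3.28 s.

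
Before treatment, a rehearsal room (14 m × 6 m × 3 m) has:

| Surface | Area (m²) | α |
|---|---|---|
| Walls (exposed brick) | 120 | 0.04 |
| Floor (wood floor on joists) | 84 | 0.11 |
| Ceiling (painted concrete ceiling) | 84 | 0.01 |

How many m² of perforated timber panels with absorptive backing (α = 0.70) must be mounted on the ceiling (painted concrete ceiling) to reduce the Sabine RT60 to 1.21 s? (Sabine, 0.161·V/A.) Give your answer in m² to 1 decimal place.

27.0

A₁ = Σ Sᵢαᵢ = 120·0.04 + 84·0.11 + 84·0.01 = 14.880 sabins.
V = 252 m³. Target absorption A₂ = 0.161 × 252 / 1.21 = 33.531 sabins.
Absorption to add: 33.531 − 14.880 = 18.651 sabins.
Each m² of panel replacing the ceiling (painted concrete ceiling) adds (0.70 − 0.01) = 0.69 sabins.
Area = ΔA/Δα = 18.651/0.69 = 27.0 m².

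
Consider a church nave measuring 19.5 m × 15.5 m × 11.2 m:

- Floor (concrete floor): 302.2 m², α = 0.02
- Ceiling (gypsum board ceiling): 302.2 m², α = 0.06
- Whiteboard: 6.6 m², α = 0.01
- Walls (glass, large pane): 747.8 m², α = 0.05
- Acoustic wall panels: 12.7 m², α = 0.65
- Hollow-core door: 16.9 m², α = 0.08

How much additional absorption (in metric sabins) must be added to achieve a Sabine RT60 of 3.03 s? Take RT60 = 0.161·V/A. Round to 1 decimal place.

108.6 sabins

Equivalent absorption area: A₁ = 302.2·0.02 + 302.2·0.06 + 6.6·0.01 + 747.8·0.05 + 12.7·0.65 + 16.9·0.08 = 71.239 m².
V = 3385.2 m³. Required absorption A₂ = 0.161 × 3385.2 / 3.03 = 179.874 sabins.
ΔA = A₂ − A₁ = 179.874 − 71.239 = 108.6 sabins.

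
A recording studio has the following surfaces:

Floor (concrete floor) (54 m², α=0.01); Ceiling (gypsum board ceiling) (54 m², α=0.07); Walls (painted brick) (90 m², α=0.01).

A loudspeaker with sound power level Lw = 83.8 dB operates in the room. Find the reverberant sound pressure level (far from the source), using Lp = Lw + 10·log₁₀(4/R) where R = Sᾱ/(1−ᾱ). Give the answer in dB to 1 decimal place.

82.5 dB

Σ(Sᵢαᵢ) = 54·0.01 + 54·0.07 + 90·0.01 = 5.220; total area S = 198.0 m².
ᾱ = 5.220/198.0 = 0.0264; R = Sᾱ/(1−ᾱ) = 5.220/(1−0.0264) = 5.362 m².
Lp = Lw + 10 log₁₀(4/R) = 83.8 -1.27 = 82.5 dB.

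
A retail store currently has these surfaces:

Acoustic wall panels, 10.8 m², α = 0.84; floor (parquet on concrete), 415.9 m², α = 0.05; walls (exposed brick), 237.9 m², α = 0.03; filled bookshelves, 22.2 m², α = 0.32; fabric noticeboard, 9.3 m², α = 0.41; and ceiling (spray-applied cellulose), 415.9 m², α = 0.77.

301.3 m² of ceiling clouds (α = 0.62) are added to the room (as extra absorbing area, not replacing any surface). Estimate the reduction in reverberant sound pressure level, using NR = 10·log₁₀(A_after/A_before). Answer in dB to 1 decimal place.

Equivalent absorption area: A_before = 10.8×0.84 + 415.9×0.05 + 237.9×0.03 + 22.2×0.32 + 9.3×0.41 + 415.9×0.77 = 368.164 m².
Added absorption = 301.3 × 0.62 = 186.806 sabins.
New total A_after = 554.970 sabins.
Reduction = 10 log₁₀(A_after/A_before) = 10 log₁₀(1.5074) = 1.8 dB.

1.8 dB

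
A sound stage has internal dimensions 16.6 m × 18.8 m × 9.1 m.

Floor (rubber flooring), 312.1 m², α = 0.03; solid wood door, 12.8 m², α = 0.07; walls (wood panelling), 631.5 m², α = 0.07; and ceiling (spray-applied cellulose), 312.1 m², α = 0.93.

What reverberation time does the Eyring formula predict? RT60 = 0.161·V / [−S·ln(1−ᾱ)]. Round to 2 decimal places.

S = Σ Sᵢ = 1268.5 m².
Σ(Sᵢαᵢ) = 312.1·0.03 + 12.8·0.07 + 631.5·0.07 + 312.1·0.93 = 344.717.
ᾱ = 344.717 / 1268.5 = 0.2718.
−S·ln(1−ᾱ) = −1268.5 × ln(1 − 0.2718) = 402.342.
V = 16.6 × 18.8 × 9.1 = 2839.928 m³.
T = 0.161·V/[−S·ln(1−ᾱ)] = 0.161·2839.928/402.342 = 1.14 s.

1.14 sec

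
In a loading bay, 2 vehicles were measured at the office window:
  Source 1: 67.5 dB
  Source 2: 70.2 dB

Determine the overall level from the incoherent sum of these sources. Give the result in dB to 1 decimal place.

72.1 dB

Converting to relative power and adding: 10^(67.5/10) + 10^(70.2/10) = 1.609e+07.
L_total = 10·log₁₀(1.609e+07) = 72.1 dB.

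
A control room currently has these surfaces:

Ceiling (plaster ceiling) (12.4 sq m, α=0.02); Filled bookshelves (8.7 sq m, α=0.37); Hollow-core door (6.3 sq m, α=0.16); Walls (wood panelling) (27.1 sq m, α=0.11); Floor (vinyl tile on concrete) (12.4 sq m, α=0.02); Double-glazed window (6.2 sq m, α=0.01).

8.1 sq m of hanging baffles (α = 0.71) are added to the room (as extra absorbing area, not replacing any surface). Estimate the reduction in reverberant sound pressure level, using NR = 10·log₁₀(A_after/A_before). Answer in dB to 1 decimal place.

Equivalent absorption area: A_before = 12.4*0.02 + 8.7*0.37 + 6.3*0.16 + 27.1*0.11 + 12.4*0.02 + 6.2*0.01 = 7.766 sq m.
Added absorption = 8.1 × 0.71 = 5.751 sabins.
A_after = 7.766 + 5.751 = 13.517 sabins.
Reduction = 10 log₁₀(A_after/A_before) = 10 log₁₀(1.7405) = 2.4 dB.

2.4 dB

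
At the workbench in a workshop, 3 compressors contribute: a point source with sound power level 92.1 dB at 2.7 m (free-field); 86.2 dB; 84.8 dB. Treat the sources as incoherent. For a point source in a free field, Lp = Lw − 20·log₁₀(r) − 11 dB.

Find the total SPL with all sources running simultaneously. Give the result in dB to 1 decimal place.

Source at 2.7 m: Lp = 92.1 − 20·log₁₀(2.7) − 11 = 72.5 dB.
Converting to relative power and adding: 10^(72.5/10) + 10^(86.2/10) + 10^(84.8/10) = 7.366e+08.
Back to dB: 10·log₁₀ Σ = 88.7 dB.

88.7 dB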